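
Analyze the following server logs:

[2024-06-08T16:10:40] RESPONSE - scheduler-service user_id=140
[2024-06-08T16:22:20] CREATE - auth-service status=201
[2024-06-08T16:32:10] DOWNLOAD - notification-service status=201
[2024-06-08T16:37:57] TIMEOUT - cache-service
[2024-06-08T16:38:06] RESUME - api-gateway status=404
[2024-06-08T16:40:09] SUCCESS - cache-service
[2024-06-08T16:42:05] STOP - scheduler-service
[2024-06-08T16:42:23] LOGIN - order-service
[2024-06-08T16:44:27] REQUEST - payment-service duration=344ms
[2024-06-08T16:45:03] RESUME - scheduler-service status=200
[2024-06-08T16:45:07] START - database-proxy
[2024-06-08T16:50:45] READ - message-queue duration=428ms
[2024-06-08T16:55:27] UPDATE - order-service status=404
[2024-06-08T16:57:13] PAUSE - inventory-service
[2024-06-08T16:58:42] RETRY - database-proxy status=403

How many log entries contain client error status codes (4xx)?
3

To find matching entries:

1. Pattern to match: client error status codes (4xx)
2. Scan each log entry for the pattern
3. Count matches: 3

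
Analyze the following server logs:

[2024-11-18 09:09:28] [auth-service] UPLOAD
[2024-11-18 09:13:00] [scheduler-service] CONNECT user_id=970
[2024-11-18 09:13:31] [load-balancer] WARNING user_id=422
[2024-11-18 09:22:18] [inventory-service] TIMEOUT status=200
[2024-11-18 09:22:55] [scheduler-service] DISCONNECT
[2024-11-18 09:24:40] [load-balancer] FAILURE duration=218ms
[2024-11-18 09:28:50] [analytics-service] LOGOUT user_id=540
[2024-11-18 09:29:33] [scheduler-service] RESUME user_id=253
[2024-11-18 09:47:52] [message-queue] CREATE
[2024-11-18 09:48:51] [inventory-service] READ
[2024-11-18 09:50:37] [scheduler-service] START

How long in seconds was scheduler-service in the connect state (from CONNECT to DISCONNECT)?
595

To calculate state duration:

1. Find CONNECT event for scheduler-service: 2024-11-18 09:13:00
2. Find DISCONNECT event for scheduler-service: 2024-11-18 09:22:55
3. Calculate duration: 2024-11-18 09:22:55 - 2024-11-18 09:13:00 = 595 seconds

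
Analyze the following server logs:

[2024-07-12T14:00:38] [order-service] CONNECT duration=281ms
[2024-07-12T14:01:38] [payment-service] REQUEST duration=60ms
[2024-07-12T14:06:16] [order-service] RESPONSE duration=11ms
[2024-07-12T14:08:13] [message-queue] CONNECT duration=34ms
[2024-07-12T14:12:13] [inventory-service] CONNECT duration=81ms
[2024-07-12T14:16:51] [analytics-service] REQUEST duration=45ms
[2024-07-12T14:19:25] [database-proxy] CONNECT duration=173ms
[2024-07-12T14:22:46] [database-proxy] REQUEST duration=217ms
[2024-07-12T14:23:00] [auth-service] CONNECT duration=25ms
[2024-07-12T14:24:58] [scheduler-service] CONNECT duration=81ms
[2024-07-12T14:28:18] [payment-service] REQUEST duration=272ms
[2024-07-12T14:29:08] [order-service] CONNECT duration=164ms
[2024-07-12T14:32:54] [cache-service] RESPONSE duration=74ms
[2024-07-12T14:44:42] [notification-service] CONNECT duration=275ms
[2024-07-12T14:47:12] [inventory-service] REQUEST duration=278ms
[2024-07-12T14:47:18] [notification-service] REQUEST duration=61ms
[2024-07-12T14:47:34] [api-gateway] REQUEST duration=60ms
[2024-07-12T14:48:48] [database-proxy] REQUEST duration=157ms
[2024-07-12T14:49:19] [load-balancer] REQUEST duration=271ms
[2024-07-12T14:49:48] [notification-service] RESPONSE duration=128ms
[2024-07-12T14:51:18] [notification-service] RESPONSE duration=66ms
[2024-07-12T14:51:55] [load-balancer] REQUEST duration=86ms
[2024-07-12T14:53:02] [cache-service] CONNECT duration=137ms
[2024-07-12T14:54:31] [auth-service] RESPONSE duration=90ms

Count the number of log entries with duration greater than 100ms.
11

To count timeouts:

1. Threshold: 100ms
2. Extract duration from each log entry
3. Count entries where duration > 100
4. Timeout count: 11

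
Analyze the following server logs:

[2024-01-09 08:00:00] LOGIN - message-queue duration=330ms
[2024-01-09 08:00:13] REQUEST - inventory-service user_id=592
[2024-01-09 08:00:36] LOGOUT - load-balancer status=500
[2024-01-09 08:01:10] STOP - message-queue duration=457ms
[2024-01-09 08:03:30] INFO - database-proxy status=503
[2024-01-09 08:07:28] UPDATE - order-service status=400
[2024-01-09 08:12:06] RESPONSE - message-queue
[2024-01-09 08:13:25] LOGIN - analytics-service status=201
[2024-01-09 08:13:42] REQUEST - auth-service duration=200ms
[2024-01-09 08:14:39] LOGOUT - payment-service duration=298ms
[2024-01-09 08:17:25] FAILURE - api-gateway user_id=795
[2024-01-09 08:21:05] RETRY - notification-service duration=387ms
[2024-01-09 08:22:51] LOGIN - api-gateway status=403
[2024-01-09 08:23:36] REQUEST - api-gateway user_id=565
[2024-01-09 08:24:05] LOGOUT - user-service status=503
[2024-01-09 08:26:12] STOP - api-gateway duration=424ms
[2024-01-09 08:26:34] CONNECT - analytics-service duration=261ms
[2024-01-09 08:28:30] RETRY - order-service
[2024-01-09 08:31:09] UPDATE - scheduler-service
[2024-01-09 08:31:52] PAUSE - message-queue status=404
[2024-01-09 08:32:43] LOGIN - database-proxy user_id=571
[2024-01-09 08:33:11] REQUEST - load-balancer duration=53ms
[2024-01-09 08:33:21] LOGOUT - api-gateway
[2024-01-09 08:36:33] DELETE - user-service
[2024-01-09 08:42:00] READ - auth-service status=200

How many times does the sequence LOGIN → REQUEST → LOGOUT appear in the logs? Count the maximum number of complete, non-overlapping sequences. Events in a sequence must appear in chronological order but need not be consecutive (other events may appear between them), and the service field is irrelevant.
4

To count sequences:

1. Look for pattern: LOGIN → REQUEST → LOGOUT
2. Greedily scan the log in chronological order, matching each sequence element in turn (ignoring service)
3. Each time the full pattern completes, increment the count and restart matching from the next event
4. Complete non-overlapping sequences found: 4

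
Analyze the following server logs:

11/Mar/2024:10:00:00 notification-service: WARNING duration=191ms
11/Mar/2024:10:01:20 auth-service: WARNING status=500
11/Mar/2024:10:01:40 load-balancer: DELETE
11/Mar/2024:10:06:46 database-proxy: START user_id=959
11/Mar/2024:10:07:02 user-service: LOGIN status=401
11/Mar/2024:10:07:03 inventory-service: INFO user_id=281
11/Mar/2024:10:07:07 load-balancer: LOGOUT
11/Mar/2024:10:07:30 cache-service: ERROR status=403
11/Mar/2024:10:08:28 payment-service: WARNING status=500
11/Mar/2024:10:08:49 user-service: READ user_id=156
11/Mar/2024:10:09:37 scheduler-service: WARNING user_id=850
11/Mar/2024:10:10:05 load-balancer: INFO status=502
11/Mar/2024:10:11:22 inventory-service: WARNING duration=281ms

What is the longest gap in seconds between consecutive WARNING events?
428

To find the longest gap:

1. Extract all WARNING events in chronological order
2. Calculate time differences between consecutive events
3. Find the maximum difference
4. Longest gap: 428 seconds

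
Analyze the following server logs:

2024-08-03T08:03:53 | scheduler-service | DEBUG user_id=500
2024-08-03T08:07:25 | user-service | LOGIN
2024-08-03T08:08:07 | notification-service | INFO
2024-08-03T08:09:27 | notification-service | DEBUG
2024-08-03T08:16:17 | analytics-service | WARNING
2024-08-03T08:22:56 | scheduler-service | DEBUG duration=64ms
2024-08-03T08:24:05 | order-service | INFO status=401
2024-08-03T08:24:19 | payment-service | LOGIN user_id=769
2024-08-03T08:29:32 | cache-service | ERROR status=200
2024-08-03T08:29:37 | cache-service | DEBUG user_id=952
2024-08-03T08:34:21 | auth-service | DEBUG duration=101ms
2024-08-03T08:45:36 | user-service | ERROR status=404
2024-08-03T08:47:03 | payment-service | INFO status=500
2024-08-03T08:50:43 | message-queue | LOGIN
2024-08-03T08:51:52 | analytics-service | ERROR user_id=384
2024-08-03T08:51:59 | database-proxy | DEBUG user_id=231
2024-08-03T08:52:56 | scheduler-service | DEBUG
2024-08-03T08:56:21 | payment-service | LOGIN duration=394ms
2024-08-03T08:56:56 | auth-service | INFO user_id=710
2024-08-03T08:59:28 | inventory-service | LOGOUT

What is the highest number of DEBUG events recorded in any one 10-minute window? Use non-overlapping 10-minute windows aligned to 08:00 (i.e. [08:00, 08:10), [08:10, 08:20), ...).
2

To find the burst window:

1. Divide the log period into non-overlapping 10-minute windows starting at 08:00
2. Count DEBUG events in each window
3. Find the window with maximum count
4. Maximum events in a window: 2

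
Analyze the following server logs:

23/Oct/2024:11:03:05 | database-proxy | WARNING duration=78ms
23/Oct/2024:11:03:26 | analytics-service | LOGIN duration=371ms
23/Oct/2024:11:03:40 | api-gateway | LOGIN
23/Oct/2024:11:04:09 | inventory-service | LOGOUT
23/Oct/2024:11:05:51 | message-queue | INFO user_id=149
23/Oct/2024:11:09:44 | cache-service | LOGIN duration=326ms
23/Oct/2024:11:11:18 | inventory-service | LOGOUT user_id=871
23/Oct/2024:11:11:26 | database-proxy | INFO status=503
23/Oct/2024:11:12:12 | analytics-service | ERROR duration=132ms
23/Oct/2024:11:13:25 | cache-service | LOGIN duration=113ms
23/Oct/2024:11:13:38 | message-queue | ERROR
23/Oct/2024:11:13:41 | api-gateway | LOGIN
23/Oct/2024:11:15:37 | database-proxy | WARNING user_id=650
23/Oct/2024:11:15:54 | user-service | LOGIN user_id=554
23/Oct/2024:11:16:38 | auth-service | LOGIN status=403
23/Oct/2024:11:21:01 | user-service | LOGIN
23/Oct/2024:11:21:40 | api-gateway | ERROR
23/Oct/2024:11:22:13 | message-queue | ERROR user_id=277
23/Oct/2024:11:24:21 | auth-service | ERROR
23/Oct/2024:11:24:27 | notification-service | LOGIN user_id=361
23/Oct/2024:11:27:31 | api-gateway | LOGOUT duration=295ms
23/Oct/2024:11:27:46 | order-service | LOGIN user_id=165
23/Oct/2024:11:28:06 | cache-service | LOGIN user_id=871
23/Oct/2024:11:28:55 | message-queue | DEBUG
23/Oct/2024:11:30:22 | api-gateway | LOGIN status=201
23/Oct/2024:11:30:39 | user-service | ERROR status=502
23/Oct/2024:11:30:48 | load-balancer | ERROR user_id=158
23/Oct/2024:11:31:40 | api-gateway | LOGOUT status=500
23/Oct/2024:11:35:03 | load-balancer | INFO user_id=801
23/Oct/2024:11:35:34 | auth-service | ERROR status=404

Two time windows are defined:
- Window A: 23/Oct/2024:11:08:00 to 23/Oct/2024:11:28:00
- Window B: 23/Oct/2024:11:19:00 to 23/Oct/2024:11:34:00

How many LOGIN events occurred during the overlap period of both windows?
3

To find overlap events:

1. Window A: 23/Oct/2024:11:08:00 to 23/Oct/2024:11:28:00
2. Window B: 23/Oct/2024:11:19:00 to 23/Oct/2024:11:34:00
3. Overlap period: 23/Oct/2024:11:19:00 to 23/Oct/2024:11:28:00
4. Count LOGIN events in overlap: 3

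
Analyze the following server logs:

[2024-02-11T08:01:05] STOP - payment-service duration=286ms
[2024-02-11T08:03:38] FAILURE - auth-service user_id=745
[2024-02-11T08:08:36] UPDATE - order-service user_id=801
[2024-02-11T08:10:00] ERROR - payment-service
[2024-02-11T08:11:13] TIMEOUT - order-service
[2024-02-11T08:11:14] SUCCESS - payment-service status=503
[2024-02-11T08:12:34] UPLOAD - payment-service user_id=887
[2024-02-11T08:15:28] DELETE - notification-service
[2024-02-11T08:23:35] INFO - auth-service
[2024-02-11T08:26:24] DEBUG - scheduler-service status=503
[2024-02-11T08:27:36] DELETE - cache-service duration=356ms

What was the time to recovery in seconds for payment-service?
74

To calculate recovery time:

1. Find ERROR event for payment-service: 2024-02-11T08:10:00
2. Find next SUCCESS event for payment-service: 2024-02-11T08:11:14
3. Recovery time: 2024-02-11T08:11:14 - 2024-02-11T08:10:00 = 74 seconds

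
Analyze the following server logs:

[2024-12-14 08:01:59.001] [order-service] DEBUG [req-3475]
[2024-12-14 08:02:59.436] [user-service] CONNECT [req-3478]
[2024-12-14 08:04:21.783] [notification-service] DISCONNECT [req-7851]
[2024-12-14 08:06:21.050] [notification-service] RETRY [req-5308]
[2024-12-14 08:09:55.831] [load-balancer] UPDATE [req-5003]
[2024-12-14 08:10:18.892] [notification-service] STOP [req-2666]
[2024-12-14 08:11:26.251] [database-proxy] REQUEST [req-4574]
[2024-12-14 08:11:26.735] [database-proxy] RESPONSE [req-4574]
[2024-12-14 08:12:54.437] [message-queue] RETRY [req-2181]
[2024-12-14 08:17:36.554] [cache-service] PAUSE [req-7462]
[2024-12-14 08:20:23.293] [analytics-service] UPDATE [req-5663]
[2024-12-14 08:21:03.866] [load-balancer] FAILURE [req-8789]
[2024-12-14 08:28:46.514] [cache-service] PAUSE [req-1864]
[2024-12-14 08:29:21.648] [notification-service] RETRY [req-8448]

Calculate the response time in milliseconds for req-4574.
484

To calculate latency:

1. Find REQUEST with id req-4574: 2024-12-14 08:11:26.251
2. Find RESPONSE with id req-4574: 2024-12-14 08:11:26.735
3. Latency: 2024-12-14 08:11:26.735 - 2024-12-14 08:11:26.251 = 484ms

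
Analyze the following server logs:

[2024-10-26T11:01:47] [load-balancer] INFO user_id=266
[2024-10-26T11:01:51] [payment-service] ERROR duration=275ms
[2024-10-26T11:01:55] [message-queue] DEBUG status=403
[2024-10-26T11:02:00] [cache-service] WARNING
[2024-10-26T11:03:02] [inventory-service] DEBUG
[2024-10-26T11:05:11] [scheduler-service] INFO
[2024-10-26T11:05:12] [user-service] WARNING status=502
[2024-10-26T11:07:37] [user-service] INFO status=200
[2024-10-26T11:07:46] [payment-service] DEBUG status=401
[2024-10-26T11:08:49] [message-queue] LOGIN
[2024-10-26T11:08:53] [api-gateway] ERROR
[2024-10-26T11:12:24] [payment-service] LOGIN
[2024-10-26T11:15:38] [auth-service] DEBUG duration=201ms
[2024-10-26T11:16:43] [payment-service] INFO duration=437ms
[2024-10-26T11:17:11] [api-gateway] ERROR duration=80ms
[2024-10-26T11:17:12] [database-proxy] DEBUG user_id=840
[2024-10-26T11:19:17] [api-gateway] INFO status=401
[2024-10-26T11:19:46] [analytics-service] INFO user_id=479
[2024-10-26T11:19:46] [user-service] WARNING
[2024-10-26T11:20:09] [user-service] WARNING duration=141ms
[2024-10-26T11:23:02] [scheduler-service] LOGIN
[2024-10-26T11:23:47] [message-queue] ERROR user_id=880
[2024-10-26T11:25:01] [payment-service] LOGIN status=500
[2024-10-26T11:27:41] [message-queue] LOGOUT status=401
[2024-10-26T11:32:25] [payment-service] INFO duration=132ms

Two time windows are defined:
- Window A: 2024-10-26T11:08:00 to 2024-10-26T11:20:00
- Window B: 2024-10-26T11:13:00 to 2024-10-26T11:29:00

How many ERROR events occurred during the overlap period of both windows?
1

To find overlap events:

1. Window A: 2024-10-26T11:08:00 to 2024-10-26T11:20:00
2. Window B: 2024-10-26T11:13:00 to 2024-10-26T11:29:00
3. Overlap period: 2024-10-26T11:13:00 to 2024-10-26T11:20:00
4. Count ERROR events in overlap: 1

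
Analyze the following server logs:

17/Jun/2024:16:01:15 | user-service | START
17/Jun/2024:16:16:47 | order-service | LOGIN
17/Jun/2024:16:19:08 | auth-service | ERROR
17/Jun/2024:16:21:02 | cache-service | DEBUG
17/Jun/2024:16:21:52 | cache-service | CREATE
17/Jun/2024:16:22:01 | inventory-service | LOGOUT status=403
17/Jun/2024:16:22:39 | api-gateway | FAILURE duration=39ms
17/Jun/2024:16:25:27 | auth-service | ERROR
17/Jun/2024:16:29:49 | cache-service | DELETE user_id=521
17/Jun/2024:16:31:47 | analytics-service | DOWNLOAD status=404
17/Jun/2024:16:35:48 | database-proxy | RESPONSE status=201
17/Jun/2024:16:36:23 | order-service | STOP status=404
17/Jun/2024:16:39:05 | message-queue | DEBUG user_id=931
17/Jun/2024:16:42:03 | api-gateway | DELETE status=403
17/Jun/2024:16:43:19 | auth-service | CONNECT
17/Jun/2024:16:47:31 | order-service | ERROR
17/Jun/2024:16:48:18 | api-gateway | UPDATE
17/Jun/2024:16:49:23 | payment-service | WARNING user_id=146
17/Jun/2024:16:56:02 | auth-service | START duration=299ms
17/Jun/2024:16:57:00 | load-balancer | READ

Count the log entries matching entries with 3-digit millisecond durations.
1

To find matching entries:

1. Pattern to match: entries with 3-digit millisecond durations
2. Scan each log entry for the pattern
3. Count matches: 1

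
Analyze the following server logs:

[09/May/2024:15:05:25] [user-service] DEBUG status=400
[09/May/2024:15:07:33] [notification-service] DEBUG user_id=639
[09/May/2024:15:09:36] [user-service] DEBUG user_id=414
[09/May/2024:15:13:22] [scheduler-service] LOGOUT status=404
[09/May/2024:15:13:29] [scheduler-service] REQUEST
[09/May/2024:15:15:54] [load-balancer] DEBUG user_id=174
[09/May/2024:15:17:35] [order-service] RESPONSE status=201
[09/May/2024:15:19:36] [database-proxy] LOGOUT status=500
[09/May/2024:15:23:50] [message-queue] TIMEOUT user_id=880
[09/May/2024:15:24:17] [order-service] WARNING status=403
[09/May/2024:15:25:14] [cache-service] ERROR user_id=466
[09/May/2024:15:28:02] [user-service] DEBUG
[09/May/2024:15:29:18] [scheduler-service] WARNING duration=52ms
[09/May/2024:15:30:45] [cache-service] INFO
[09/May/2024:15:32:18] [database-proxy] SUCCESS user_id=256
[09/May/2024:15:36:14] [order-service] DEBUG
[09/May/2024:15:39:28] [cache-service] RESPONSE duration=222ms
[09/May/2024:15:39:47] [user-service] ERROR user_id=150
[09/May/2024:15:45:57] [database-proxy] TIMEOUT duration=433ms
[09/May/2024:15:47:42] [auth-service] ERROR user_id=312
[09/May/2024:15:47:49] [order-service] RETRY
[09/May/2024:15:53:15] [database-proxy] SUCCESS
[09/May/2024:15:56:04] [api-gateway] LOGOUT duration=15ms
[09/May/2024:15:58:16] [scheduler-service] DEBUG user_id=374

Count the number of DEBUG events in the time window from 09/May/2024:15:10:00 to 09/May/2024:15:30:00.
2

To count events in the time window:

1. Window boundaries: 09/May/2024:15:10:00 to 09/May/2024:15:30:00
2. Filter for DEBUG events within this window
3. Count matching events: 2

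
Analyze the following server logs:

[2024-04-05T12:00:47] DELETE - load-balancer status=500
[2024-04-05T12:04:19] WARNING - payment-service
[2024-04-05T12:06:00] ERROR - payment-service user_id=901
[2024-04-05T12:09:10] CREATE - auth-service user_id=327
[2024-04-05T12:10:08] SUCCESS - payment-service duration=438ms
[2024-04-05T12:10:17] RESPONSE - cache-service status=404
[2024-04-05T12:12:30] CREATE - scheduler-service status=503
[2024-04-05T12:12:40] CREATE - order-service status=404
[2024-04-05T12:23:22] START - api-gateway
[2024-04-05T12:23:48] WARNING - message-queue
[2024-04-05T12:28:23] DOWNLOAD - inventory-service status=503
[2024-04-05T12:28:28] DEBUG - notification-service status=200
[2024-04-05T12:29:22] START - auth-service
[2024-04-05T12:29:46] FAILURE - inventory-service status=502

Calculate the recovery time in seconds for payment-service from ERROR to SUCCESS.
248

To calculate recovery time:

1. Find ERROR event for payment-service: 2024-04-05T12:06:00
2. Find next SUCCESS event for payment-service: 2024-04-05T12:10:08
3. Recovery time: 2024-04-05T12:10:08 - 2024-04-05T12:06:00 = 248 seconds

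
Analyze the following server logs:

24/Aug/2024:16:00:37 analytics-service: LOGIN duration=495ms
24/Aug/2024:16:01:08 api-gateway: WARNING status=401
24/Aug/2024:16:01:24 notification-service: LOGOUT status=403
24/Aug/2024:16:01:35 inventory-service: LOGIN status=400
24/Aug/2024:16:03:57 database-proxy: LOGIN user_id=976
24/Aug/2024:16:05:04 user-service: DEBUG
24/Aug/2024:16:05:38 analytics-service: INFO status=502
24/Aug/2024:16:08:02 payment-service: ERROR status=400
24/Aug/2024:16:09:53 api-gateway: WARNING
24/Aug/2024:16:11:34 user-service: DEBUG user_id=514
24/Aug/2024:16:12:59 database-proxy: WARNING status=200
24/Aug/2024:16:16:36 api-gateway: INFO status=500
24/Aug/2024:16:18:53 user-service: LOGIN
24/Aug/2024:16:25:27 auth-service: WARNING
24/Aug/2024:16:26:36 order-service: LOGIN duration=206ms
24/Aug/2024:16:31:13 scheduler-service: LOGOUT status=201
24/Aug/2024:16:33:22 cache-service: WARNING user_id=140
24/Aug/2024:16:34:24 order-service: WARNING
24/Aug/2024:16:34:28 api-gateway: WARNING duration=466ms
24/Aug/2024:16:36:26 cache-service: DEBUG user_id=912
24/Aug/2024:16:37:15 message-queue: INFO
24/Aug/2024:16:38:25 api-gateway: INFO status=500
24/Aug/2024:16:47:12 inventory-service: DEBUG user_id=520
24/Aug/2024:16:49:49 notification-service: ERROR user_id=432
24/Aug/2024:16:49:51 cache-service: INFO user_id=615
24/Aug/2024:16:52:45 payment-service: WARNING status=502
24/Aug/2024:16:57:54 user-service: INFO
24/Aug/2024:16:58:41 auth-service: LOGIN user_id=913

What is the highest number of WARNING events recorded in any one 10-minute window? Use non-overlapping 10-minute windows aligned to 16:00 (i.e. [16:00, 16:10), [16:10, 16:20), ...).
3

To find the burst window:

1. Divide the log period into non-overlapping 10-minute windows starting at 16:00
2. Count WARNING events in each window
3. Find the window with maximum count
4. Maximum events in a window: 3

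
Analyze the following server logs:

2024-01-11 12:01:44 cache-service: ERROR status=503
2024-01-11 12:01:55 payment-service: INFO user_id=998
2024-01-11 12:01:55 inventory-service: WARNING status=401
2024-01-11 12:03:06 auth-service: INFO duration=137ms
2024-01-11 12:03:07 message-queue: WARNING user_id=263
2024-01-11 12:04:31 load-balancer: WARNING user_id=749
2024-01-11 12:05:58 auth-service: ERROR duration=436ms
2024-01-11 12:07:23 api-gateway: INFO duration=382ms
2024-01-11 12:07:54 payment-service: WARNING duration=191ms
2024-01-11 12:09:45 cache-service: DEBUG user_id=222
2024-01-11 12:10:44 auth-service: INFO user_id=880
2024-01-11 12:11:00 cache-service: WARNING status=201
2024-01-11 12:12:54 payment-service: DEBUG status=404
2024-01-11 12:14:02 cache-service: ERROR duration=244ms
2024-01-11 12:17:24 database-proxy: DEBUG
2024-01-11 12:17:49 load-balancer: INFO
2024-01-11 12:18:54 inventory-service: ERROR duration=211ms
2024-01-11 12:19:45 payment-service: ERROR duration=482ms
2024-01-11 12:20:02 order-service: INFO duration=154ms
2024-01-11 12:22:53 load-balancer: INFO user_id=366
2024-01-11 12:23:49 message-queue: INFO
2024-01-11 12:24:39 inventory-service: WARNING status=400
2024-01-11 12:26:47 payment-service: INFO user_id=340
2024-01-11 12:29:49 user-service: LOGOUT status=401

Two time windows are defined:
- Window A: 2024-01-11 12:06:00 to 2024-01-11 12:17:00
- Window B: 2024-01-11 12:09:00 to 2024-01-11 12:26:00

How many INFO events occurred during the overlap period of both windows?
1

To find overlap events:

1. Window A: 2024-01-11 12:06:00 to 2024-01-11 12:17:00
2. Window B: 2024-01-11 12:09:00 to 2024-01-11 12:26:00
3. Overlap period: 2024-01-11 12:09:00 to 2024-01-11 12:17:00
4. Count INFO events in overlap: 1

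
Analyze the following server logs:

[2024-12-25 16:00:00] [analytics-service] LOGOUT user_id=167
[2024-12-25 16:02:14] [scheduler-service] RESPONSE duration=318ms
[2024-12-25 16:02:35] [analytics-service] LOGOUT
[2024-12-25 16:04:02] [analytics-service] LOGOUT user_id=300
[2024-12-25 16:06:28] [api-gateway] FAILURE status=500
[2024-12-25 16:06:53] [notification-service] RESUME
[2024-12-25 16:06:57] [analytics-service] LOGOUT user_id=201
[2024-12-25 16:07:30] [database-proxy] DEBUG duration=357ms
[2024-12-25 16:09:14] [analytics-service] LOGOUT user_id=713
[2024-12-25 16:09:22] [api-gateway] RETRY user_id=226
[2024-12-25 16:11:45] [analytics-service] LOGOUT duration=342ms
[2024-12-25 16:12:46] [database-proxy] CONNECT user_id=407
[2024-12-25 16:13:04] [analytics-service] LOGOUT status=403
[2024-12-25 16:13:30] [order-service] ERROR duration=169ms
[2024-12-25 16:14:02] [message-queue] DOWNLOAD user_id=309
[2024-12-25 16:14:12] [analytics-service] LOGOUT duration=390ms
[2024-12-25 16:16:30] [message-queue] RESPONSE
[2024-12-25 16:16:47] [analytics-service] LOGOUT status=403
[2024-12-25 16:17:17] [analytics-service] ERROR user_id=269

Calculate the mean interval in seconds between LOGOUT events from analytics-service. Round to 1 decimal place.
125.9

To calculate average interval:

1. Find all LOGOUT events for analytics-service in order
2. Calculate time gaps between consecutive events
3. Compute mean of gaps: 1007 / 8 = 125.9 seconds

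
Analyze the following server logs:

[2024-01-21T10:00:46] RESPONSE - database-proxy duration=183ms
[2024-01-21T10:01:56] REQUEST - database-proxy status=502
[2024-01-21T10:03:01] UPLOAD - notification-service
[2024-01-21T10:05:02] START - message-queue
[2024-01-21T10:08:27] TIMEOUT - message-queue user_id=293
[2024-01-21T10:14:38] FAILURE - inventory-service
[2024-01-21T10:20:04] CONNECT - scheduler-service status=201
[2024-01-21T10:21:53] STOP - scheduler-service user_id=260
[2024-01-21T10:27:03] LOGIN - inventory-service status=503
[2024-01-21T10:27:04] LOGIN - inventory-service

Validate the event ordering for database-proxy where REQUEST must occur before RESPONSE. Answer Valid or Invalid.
Invalid

To validate ordering:

1. Required order: REQUEST → RESPONSE
2. Rule: REQUEST must occur before RESPONSE
3. Check actual order of events for database-proxy
4. Result: Invalid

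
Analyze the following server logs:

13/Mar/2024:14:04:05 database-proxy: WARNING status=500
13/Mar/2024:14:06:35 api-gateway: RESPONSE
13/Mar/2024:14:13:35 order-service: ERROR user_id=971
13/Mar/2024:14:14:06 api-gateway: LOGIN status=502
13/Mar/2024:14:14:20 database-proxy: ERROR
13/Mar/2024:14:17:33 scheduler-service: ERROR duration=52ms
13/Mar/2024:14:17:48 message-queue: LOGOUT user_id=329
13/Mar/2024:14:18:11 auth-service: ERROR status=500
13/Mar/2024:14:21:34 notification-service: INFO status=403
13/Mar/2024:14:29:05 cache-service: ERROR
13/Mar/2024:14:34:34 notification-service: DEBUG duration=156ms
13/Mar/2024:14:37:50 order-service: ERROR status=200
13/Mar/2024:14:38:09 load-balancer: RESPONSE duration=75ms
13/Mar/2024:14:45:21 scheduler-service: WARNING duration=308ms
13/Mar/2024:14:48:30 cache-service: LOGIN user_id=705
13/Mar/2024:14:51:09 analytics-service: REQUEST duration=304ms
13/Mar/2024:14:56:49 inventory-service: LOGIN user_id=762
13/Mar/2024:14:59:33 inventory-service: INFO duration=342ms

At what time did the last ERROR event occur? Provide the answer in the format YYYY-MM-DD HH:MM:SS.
2024-03-13 14:37:50

To find the last event:

1. Filter for all ERROR events
2. Sort by timestamp
3. Select the last one
4. Timestamp: 2024-03-13 14:37:50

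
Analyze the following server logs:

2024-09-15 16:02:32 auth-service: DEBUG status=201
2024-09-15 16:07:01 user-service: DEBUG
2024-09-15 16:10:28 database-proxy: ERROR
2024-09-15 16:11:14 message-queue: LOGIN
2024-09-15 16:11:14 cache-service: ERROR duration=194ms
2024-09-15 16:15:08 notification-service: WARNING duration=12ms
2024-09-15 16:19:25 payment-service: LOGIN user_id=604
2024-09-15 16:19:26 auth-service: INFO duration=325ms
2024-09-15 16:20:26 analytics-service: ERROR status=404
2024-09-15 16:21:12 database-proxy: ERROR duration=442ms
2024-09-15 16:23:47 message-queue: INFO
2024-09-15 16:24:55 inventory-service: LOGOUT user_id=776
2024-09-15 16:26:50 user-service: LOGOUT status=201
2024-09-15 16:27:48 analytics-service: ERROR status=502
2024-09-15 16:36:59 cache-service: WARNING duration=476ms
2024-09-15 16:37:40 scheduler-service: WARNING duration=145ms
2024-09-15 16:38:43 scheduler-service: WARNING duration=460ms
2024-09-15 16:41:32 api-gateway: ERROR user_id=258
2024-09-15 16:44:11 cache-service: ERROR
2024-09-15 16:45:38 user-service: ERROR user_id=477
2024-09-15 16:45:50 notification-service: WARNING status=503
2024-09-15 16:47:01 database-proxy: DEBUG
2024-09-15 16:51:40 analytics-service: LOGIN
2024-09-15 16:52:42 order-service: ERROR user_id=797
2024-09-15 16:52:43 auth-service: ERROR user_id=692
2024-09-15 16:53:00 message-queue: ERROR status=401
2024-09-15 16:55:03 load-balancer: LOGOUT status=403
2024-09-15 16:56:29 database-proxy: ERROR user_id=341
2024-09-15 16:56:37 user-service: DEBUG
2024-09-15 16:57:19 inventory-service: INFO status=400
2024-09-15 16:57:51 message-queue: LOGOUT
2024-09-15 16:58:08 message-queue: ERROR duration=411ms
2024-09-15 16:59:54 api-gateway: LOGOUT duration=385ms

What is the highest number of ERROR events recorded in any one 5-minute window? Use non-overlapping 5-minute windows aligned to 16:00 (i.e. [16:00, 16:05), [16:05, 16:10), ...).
3

To find the burst window:

1. Divide the log period into non-overlapping 5-minute windows starting at 16:00
2. Count ERROR events in each window
3. Find the window with maximum count
4. Maximum events in a window: 3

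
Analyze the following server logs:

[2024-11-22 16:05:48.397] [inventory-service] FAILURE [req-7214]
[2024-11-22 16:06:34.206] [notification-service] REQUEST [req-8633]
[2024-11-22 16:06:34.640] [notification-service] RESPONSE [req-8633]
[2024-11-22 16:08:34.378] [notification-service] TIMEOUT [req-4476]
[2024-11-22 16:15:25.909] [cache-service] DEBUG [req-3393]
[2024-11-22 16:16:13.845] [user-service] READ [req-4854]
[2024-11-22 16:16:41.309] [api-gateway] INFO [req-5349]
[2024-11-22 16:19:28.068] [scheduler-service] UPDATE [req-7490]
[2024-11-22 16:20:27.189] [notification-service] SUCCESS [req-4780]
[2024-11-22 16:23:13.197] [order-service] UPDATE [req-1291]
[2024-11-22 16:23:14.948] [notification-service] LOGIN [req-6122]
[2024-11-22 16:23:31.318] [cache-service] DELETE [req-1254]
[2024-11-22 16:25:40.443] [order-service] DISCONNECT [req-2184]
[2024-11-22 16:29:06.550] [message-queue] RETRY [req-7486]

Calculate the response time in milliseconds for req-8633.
434

To calculate latency:

1. Find REQUEST with id req-8633: 2024-11-22 16:06:34.206
2. Find RESPONSE with id req-8633: 2024-11-22 16:06:34.640
3. Latency: 2024-11-22 16:06:34.640 - 2024-11-22 16:06:34.206 = 434ms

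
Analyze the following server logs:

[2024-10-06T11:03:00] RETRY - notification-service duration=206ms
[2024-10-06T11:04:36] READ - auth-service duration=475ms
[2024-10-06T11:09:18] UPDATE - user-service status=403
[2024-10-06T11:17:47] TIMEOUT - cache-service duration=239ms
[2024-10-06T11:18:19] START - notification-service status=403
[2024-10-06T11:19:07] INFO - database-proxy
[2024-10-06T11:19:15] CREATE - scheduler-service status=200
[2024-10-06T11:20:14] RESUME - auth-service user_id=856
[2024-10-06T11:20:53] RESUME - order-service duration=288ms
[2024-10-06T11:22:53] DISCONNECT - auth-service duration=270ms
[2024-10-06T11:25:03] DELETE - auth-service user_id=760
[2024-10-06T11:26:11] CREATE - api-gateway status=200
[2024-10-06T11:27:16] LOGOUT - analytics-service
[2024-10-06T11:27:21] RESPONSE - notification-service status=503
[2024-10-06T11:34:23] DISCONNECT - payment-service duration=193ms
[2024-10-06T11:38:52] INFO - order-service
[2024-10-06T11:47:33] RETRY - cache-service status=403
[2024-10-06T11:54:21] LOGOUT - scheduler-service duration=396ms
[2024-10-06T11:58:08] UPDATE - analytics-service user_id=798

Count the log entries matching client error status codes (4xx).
3

To find matching entries:

1. Pattern to match: client error status codes (4xx)
2. Scan each log entry for the pattern
3. Count matches: 3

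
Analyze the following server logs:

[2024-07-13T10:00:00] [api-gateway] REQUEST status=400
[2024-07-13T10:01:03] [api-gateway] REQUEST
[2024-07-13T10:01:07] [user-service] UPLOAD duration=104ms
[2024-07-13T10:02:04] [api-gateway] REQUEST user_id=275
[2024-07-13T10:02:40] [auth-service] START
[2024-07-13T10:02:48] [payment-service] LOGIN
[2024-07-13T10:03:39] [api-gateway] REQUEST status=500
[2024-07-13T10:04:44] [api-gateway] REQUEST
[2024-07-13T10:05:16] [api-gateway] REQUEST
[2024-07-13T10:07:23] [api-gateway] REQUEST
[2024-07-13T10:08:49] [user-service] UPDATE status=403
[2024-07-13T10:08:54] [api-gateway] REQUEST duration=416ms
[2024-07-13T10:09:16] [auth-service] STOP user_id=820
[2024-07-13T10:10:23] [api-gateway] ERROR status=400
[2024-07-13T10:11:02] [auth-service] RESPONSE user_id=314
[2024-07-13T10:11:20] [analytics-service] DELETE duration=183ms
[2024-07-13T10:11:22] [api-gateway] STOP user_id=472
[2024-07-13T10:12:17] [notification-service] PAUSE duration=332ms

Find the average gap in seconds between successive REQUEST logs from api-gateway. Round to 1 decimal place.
76.3

To calculate average interval:

1. Find all REQUEST events for api-gateway in order
2. Calculate time gaps between consecutive events
3. Compute mean of gaps: 534 / 7 = 76.3 seconds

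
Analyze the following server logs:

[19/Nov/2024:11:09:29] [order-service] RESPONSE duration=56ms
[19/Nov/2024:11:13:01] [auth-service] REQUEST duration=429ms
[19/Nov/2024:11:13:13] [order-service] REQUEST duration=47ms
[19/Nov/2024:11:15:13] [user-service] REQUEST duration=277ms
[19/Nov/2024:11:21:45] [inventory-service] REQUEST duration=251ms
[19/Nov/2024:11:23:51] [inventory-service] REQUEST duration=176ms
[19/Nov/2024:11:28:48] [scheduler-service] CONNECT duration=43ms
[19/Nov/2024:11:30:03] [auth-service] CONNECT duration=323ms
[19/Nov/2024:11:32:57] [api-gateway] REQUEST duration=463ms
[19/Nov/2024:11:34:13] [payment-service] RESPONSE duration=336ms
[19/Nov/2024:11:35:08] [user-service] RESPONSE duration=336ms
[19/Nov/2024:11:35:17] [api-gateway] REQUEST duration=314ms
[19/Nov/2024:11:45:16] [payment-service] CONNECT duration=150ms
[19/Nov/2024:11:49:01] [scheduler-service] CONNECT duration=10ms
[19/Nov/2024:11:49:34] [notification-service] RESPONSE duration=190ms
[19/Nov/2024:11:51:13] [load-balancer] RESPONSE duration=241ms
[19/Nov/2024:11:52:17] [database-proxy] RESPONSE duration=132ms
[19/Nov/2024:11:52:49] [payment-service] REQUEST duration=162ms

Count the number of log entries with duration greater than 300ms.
6

To count timeouts:

1. Threshold: 300ms
2. Extract duration from each log entry
3. Count entries where duration > 300
4. Timeout count: 6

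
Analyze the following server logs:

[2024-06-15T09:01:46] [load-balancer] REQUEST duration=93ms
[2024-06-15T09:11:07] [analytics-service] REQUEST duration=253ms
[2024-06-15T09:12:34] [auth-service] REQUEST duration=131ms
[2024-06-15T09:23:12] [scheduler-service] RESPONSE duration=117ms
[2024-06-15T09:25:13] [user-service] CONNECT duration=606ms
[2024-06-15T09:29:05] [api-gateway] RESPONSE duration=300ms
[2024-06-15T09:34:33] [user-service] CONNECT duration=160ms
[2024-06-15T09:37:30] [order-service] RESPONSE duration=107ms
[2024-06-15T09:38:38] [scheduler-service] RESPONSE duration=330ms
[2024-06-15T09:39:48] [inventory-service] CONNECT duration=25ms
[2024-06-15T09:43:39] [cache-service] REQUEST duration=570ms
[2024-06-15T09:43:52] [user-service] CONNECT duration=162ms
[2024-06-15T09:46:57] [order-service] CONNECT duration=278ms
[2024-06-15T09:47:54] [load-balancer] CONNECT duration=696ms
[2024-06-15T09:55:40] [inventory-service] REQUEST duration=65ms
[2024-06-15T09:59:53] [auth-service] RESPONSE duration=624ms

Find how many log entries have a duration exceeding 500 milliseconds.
4

To count timeouts:

1. Threshold: 500ms
2. Extract duration from each log entry
3. Count entries where duration > 500
4. Timeout count: 4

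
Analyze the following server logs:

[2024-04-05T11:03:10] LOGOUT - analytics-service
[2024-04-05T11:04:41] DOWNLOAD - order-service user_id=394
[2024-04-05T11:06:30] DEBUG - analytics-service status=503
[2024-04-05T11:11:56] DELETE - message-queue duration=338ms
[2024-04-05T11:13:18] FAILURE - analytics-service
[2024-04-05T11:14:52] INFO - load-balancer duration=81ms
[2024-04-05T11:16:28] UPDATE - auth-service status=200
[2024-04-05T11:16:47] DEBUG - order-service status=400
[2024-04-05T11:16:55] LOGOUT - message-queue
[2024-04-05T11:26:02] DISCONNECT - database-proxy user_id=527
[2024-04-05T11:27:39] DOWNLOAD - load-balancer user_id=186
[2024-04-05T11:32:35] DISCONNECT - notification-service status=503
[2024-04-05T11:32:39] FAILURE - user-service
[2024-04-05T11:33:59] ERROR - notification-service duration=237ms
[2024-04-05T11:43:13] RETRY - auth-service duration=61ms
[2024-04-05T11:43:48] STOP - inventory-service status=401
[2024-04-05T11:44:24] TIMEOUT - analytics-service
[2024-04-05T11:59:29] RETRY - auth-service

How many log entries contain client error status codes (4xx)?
2

To find matching entries:

1. Pattern to match: client error status codes (4xx)
2. Scan each log entry for the pattern
3. Count matches: 2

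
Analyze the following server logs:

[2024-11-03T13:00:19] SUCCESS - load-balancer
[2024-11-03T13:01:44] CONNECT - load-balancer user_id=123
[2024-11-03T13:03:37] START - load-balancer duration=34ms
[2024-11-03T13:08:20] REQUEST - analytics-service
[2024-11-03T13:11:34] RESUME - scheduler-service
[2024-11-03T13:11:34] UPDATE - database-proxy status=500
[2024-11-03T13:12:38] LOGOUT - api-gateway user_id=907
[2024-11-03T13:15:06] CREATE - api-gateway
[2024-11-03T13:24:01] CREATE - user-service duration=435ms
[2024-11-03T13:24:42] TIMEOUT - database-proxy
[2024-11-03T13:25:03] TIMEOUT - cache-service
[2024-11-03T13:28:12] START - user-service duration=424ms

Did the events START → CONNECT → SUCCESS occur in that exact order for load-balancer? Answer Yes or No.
No

To verify sequence order:

1. Find all events in sequence START → CONNECT → SUCCESS for load-balancer
2. Extract their timestamps
3. Check if timestamps are in ascending order
4. Result: No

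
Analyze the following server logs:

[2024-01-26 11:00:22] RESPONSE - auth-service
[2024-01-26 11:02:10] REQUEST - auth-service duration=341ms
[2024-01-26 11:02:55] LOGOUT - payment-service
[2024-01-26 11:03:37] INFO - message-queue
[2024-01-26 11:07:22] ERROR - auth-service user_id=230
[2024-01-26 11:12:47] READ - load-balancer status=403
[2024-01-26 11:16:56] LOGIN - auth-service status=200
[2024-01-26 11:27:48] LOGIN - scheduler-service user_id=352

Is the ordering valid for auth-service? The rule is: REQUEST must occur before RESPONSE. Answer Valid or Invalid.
Invalid

To validate ordering:

1. Required order: REQUEST → RESPONSE
2. Rule: REQUEST must occur before RESPONSE
3. Check actual order of events for auth-service
4. Result: Invalid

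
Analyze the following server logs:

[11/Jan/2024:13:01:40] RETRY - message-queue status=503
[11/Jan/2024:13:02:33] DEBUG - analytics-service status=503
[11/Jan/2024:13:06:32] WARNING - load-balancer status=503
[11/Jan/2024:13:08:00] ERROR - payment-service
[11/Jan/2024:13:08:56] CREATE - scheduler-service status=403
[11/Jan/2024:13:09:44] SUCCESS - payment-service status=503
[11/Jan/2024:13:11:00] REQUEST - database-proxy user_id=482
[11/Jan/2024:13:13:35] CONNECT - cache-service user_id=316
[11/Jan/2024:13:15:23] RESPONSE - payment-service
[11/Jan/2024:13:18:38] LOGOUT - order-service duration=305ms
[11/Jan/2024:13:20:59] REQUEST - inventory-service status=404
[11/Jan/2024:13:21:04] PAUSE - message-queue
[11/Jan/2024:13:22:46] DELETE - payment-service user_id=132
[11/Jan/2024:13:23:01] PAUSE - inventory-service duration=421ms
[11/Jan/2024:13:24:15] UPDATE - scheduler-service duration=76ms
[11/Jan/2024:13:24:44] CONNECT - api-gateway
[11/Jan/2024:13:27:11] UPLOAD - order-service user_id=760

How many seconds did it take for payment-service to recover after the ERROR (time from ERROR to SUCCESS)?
104

To calculate recovery time:

1. Find ERROR event for payment-service: 11/Jan/2024:13:08:00
2. Find next SUCCESS event for payment-service: 11/Jan/2024:13:09:44
3. Recovery time: 11/Jan/2024:13:09:44 - 11/Jan/2024:13:08:00 = 104 seconds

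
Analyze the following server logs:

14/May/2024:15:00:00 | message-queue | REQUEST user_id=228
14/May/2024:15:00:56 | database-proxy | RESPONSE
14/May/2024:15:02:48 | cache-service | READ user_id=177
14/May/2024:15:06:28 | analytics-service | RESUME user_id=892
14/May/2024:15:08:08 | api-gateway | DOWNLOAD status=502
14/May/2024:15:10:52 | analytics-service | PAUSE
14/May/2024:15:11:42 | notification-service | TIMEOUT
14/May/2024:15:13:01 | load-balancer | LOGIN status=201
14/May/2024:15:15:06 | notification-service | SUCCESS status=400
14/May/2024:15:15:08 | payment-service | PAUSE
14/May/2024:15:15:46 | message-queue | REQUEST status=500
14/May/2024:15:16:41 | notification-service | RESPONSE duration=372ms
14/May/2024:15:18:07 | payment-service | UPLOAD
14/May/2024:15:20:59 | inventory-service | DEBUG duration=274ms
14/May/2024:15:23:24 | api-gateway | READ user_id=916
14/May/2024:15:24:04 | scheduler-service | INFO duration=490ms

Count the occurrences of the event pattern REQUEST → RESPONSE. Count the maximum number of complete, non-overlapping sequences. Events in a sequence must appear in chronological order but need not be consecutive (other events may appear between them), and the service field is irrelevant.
2

To count sequences:

1. Look for pattern: REQUEST → RESPONSE
2. Greedily scan the log in chronological order, matching each sequence element in turn (ignoring service)
3. Each time the full pattern completes, increment the count and restart matching from the next event
4. Complete non-overlapping sequences found: 2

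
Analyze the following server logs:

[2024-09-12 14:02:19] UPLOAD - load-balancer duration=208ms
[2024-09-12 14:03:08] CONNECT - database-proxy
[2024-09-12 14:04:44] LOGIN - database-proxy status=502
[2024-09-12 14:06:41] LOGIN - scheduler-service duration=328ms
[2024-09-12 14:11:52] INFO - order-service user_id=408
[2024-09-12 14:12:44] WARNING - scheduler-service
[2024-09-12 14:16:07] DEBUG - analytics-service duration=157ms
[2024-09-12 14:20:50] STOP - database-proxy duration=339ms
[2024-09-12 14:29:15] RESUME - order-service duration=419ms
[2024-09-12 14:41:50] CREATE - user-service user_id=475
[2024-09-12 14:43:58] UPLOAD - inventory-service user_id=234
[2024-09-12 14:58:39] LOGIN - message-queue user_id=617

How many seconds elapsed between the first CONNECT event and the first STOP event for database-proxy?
1062

To find the time between events:

1. Locate the first CONNECT event for database-proxy: 2024-09-12 14:03:08
2. Locate the first STOP event for database-proxy: 2024-09-12 14:20:50
3. Calculate the difference: 2024-09-12 14:20:50 - 2024-09-12 14:03:08 = 1062 seconds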